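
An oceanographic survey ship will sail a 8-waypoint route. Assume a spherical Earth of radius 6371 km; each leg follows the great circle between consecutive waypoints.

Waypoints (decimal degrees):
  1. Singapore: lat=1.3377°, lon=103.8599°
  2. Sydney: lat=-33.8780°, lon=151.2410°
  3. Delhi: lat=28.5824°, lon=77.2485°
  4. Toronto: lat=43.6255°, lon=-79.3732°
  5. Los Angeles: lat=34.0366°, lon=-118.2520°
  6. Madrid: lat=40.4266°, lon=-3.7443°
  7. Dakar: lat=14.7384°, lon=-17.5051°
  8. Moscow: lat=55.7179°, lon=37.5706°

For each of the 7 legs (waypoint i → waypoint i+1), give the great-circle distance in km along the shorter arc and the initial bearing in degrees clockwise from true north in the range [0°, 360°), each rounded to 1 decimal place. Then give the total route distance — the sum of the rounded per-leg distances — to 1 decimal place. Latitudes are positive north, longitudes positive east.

Leg 1: φ1=0.0233473, φ2=-0.5912826, Δφ=-0.6146299, Δλ=0.8269562 rad; a=sin²(Δφ/2)+cosφ1·cosφ2·sin²(Δλ/2)=0.2255022810; c=2·atan2(√a, √(1-a))=0.989634444; dist=6371·c=6304.961 ≈ 6305.0 km; running total=6305.0 km
Leg 1 bearing: y=sinΔλ·cosφ2=0.61094182, x=cosφ1·sinφ2-sinφ1·cosφ2·cosΔλ=-0.57039820; θ=atan2(y, x)=133.0344° ≈ 133.0°
Leg 2: φ1=-0.5912826, φ2=0.4988570, Δφ=1.0901396, Δλ=-1.2914127 rad; a=sin²(Δφ/2)+cosφ1·cosφ2·sin²(Δλ/2)=0.5328204415; c=2·atan2(√a, √(1-a))=1.636484439; dist=6371·c=10426.042 ≈ 10426.0 km; running total=16731.0 km
Leg 2 bearing: y=sinΔλ·cosφ2=-0.84408102, x=cosφ1·sinφ2-sinφ1·cosφ2·cosΔλ=0.53218277; θ=atan2(y, x)=-57.7691° <0 so +360° → 302.2309° ≈ 302.2°
Leg 3: φ1=0.4988570, φ2=0.7614086, Δφ=0.2625516, Δλ=-2.7335643 rad; a=sin²(Δφ/2)+cosφ1·cosφ2·sin²(Δλ/2)=0.6266902642; c=2·atan2(√a, √(1-a))=1.826969559; dist=6371·c=11639.623 ≈ 11639.6 km; running total=28370.6 km
Leg 3 bearing: y=sinΔλ·cosφ2=-0.28722978, x=cosφ1·sinφ2-sinφ1·cosφ2·cosΔλ=0.92374096; θ=atan2(y, x)=-17.2727° <0 so +360° → 342.7273° ≈ 342.7°
Leg 4: φ1=0.7614086, φ2=0.5940507, Δφ=-0.1673579, Δλ=-0.6785631 rad; a=sin²(Δφ/2)+cosφ1·cosφ2·sin²(Δλ/2)=0.0734268627; c=2·atan2(√a, √(1-a))=0.548809313; dist=6371·c=3496.464 ≈ 3496.5 km; running total=31867.1 km
Leg 4 bearing: y=sinΔλ·cosφ2=-0.52014189, x=cosφ1·sinφ2-sinφ1·cosφ2·cosΔλ=-0.03992304; θ=atan2(y, x)=-94.3891° <0 so +360° → 265.6109° ≈ 265.6°
Leg 5: φ1=0.5940507, φ2=0.7055773, Δφ=0.1115265, Δλ=1.9985364 rad; a=sin²(Δφ/2)+cosφ1·cosφ2·sin²(Δλ/2)=0.4493549141; c=2·atan2(√a, √(1-a))=1.469332149; dist=6371·c=9361.115 ≈ 9361.1 km; running total=41228.2 km
Leg 5 bearing: y=sinΔλ·cosφ2=0.69265406, x=cosφ1·sinφ2-sinφ1·cosφ2·cosΔλ=0.71412230; θ=atan2(y, x)=44.1257° ≈ 44.1°
Leg 6: φ1=0.7055773, φ2=0.2572336, Δφ=-0.4483437, Δλ=-0.2401713 rad; a=sin²(Δφ/2)+cosφ1·cosφ2·sin²(Δλ/2)=0.0599821919; c=2·atan2(√a, √(1-a))=0.494859135; dist=6371·c=3152.748 ≈ 3152.7 km; running total=44380.9 km
Leg 6 bearing: y=sinΔλ·cosφ2=-0.23004249, x=cosφ1·sinφ2-sinφ1·cosφ2·cosΔλ=-0.41547294; θ=atan2(y, x)=-151.0272° <0 so +360° → 208.9728° ≈ 209.0°
Leg 7: φ1=0.2572336, φ2=0.9724608, Δφ=0.7152272, Δλ=0.9612523 rad; a=sin²(Δφ/2)+cosφ1·cosφ2·sin²(Δλ/2)=0.2389666991; c=2·atan2(√a, √(1-a))=1.021524152; dist=6371·c=6508.130 ≈ 6508.1 km; running total=50889.0 km
Leg 7 bearing: y=sinΔλ·cosφ2=0.46182853, x=cosφ1·sinφ2-sinφ1·cosφ2·cosΔλ=0.71705012; θ=atan2(y, x)=32.7843° ≈ 32.8°

Leg 1: dist=6305.0 km, bearing=133.0°
Leg 2: dist=10426.0 km, bearing=302.2°
Leg 3: dist=11639.6 km, bearing=342.7°
Leg 4: dist=3496.5 km, bearing=265.6°
Leg 5: dist=9361.1 km, bearing=44.1°
Leg 6: dist=3152.7 km, bearing=209.0°
Leg 7: dist=6508.1 km, bearing=32.8°
Total: 50889.0 km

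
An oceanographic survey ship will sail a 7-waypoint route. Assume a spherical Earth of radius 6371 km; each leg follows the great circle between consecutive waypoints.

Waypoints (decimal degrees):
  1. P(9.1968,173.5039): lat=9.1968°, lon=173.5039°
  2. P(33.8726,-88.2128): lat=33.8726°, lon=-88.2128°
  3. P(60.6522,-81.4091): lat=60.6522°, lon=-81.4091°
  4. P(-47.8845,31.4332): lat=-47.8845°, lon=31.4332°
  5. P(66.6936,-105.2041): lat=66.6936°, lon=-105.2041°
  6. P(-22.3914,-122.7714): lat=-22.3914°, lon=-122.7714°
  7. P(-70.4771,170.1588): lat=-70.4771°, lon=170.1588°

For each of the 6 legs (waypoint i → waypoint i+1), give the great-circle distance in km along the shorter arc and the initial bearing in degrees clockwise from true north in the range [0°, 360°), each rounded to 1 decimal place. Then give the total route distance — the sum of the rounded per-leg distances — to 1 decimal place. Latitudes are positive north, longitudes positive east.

Leg 1: dist=10192.3 km, bearing=55.3°
Leg 2: dist=3018.0 km, bearing=7.3°
Leg 3: dist=15648.6 km, bearing=102.5°
Leg 4: dist=16784.5 km, bearing=326.0°
Leg 5: dist=10014.5 km, bearing=196.2°
Leg 6: dist=6822.1 km, bearing=200.5°
Total: 62480.0 km

Leg 1: φ1=0.1605144, φ2=0.5911884, Δφ=0.4306740, Δλ=-4.5678181 rad; a=sin²(Δφ/2)+cosφ1·cosφ2·sin²(Δλ/2)=0.5145000206; c=2·atan2(√a, √(1-a))=1.599800434; dist=6371·c=10192.329 ≈ 10192.3 km; running total=10192.3 km
Leg 1 bearing: y=sinΔλ·cosφ2=0.82161730, x=cosφ1·sinφ2-sinφ1·cosφ2·cosΔλ=0.56930134; θ=atan2(y, x)=55.2818° ≈ 55.3°
Leg 2: φ1=0.5911884, φ2=1.0585806, Δφ=0.4673922, Δλ=0.1187470 rad; a=sin²(Δφ/2)+cosφ1·cosφ2·sin²(Δλ/2)=0.0550596737; c=2·atan2(√a, √(1-a))=0.473712840; dist=6371·c=3018.025 ≈ 3018.0 km; running total=13210.3 km
Leg 2 bearing: y=sinΔλ·cosφ2=0.05806237, x=cosφ1·sinφ2-sinφ1·cosφ2·cosΔλ=0.45248335; θ=atan2(y, x)=7.3122° ≈ 7.3°
Leg 3: φ1=1.0585806, φ2=-0.8357422, Δφ=-1.8943228, Δλ=1.9694697 rad; a=sin²(Δφ/2)+cosφ1·cosφ2·sin²(Δλ/2)=0.8870928732; c=2·atan2(√a, √(1-a))=2.456223983; dist=6371·c=15648.603 ≈ 15648.6 km; running total=28858.9 km
Leg 3 bearing: y=sinΔλ·cosφ2=0.61803458, x=cosφ1·sinφ2-sinφ1·cosφ2·cosΔλ=-0.13663705; θ=atan2(y, x)=102.4666° ≈ 102.5°
Leg 4: φ1=-0.8357422, φ2=1.1640229, Δφ=1.9997651, Δλ=-2.3847708 rad; a=sin²(Δφ/2)+cosφ1·cosφ2·sin²(Δλ/2)=0.9370840513; c=2·atan2(√a, √(1-a))=2.634516443; dist=6371·c=16784.504 ≈ 16784.5 km; running total=45643.4 km
Leg 4 bearing: y=sinΔλ·cosφ2=-0.27165766, x=cosφ1·sinφ2-sinφ1·cosφ2·cosΔλ=0.40253229; θ=atan2(y, x)=-34.0143° <0 so +360° → 325.9857° ≈ 326.0°
Leg 5: φ1=1.1640229, φ2=-0.3908037, Δφ=-1.5548266, Δλ=-0.3066072 rad; a=sin²(Δφ/2)+cosφ1·cosφ2·sin²(Δλ/2)=0.5005457585; c=2·atan2(√a, √(1-a))=1.571887844; dist=6371·c=10014.497 ≈ 10014.5 km; running total=55657.9 km
Leg 5 bearing: y=sinΔλ·cosφ2=-0.27906914, x=cosφ1·sinφ2-sinφ1·cosφ2·cosΔλ=-0.96027039; θ=atan2(y, x)=-163.7953° <0 so +360° → 196.2047° ≈ 196.2°
Leg 6: φ1=-0.3908037, φ2=-1.2300574, Δφ=-0.8392538, Δλ=5.1125965 rad; a=sin²(Δφ/2)+cosφ1·cosφ2·sin²(Δλ/2)=0.2602922905; c=2·atan2(√a, √(1-a))=1.070807858; dist=6371·c=6822.117 ≈ 6822.1 km; running total=62480.0 km
Leg 6 bearing: y=sinΔλ·cosφ2=-0.30777646, x=cosφ1·sinφ2-sinφ1·cosφ2·cosΔλ=-0.82184823; θ=atan2(y, x)=-159.4694° <0 so +360° → 200.5306° ≈ 200.5°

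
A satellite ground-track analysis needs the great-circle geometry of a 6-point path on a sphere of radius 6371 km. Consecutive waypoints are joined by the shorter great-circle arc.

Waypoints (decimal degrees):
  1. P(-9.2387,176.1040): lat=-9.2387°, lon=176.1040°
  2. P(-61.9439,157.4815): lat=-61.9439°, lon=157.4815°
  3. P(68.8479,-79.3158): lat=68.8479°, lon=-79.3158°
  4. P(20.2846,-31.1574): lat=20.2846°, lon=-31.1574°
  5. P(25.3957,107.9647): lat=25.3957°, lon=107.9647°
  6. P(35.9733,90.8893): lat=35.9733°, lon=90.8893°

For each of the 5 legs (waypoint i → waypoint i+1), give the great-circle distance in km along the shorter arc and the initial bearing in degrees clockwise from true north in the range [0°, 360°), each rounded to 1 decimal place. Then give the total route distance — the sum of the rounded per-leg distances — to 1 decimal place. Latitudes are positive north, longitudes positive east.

Leg 1: φ1=-0.1612457, φ2=-1.0811250, Δφ=-0.9198793, Δλ=-0.3250239 rad; a=sin²(Δφ/2)+cosφ1·cosφ2·sin²(Δλ/2)=0.2091948472; c=2·atan2(√a, √(1-a))=0.950089477; dist=6371·c=6053.020 ≈ 6053.0 km; running total=6053.0 km
Leg 1 bearing: y=sinΔλ·cosφ2=-0.15019304, x=cosφ1·sinφ2-sinφ1·cosφ2·cosΔλ=-0.79948202; θ=atan2(y, x)=-169.3603° <0 so +360° → 190.6397° ≈ 190.6°
Leg 2: φ1=-1.0811250, φ2=1.2016225, Δφ=2.2827475, Δλ=-4.1328925 rad; a=sin²(Δφ/2)+cosφ1·cosφ2·sin²(Δλ/2)=0.9579844114; c=2·atan2(√a, √(1-a))=2.728712147; dist=6371·c=17384.625 ≈ 17384.6 km; running total=23437.6 km
Leg 2 bearing: y=sinΔλ·cosφ2=0.30193292, x=cosφ1·sinφ2-sinφ1·cosφ2·cosΔλ=0.26426810; θ=atan2(y, x)=48.8058° ≈ 48.8°
Leg 3: φ1=1.2016225, φ2=0.3540331, Δφ=-0.8475895, Δλ=0.8405226 rad; a=sin²(Δφ/2)+cosφ1·cosφ2·sin²(Δλ/2)=0.2254460697; c=2·atan2(√a, √(1-a))=0.989499934; dist=6371·c=6304.104 ≈ 6304.1 km; running total=29741.7 km
Leg 3 bearing: y=sinΔλ·cosφ2=0.69878907, x=cosφ1·sinφ2-sinφ1·cosφ2·cosΔλ=-0.45844781; θ=atan2(y, x)=123.2673° ≈ 123.3°
Leg 4: φ1=0.3540331, φ2=0.4432386, Δφ=0.0892055, Δλ=2.4281387 rad; a=sin²(Δφ/2)+cosφ1·cosφ2·sin²(Δλ/2)=0.7459997579; c=2·atan2(√a, √(1-a))=2.085181315; dist=6371·c=13284.690 ≈ 13284.7 km; running total=43026.4 km
Leg 4 bearing: y=sinΔλ·cosφ2=0.59120814, x=cosφ1·sinφ2-sinφ1·cosφ2·cosΔλ=0.63906917; θ=atan2(y, x)=42.7722° ≈ 42.8°
Leg 5: φ1=0.4432386, φ2=0.6278525, Δφ=0.1846139, Δλ=-0.2980220 rad; a=sin²(Δφ/2)+cosφ1·cosφ2·sin²(Δλ/2)=0.0246098646; c=2·atan2(√a, √(1-a))=0.315051988; dist=6371·c=2007.196 ≈ 2007.2 km; running total=45033.6 km
Leg 5 bearing: y=sinΔλ·cosφ2=-0.23763200, x=cosφ1·sinφ2-sinφ1·cosφ2·cosΔλ=0.19886656; θ=atan2(y, x)=-50.0751° <0 so +360° → 309.9249° ≈ 309.9°

Leg 1: dist=6053.0 km, bearing=190.6°
Leg 2: dist=17384.6 km, bearing=48.8°
Leg 3: dist=6304.1 km, bearing=123.3°
Leg 4: dist=13284.7 km, bearing=42.8°
Leg 5: dist=2007.2 km, bearing=309.9°
Total: 45033.6 km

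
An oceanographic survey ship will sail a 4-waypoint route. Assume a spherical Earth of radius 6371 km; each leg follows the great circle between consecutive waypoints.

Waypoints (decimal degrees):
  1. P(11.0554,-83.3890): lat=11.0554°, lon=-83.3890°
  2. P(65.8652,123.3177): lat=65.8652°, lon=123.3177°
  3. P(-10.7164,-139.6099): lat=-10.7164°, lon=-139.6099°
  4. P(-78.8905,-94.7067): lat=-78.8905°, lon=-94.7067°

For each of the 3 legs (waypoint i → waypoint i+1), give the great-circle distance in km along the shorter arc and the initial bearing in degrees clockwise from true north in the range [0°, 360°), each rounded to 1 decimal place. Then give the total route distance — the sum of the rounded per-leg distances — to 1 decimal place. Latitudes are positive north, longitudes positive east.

Leg 1: dist=11183.2 km, bearing=349.2°
Leg 2: dist=11415.2 km, bearing=88.0°
Leg 3: dist=7955.4 km, bearing=171.8°
Total: 30553.8 km

Leg 1: φ1=0.1929531, φ2=1.1495646, Δφ=0.9566115, Δλ=3.6077125 rad; a=sin²(Δφ/2)+cosφ1·cosφ2·sin²(Δλ/2)=0.5917451504; c=2·atan2(√a, √(1-a))=1.755332194; dist=6371·c=11183.221 ≈ 11183.2 km; running total=11183.2 km
Leg 1 bearing: y=sinΔλ·cosφ2=-0.18376243, x=cosφ1·sinφ2-sinφ1·cosφ2·cosΔλ=0.96569285; θ=atan2(y, x)=-10.7740° <0 so +360° → 349.2260° ≈ 349.2°
Leg 2: φ1=1.1495646, φ2=-0.1870365, Δφ=-1.3366011, Δλ=-4.5889523 rad; a=sin²(Δφ/2)+cosφ1·cosφ2·sin²(Δλ/2)=0.6095793594; c=2·atan2(√a, √(1-a))=1.791748471; dist=6371·c=11415.230 ≈ 11415.2 km; running total=22598.4 km
Leg 2 bearing: y=sinΔλ·cosφ2=0.97508367, x=cosφ1·sinφ2-sinφ1·cosφ2·cosΔλ=0.03436986; θ=atan2(y, x)=87.9813° ≈ 88.0°
Leg 3: φ1=-0.1870365, φ2=-1.3768990, Δφ=-1.1898625, Δλ=0.7837087 rad; a=sin²(Δφ/2)+cosφ1·cosφ2·sin²(Δλ/2)=0.3417191362; c=2·atan2(√a, √(1-a))=1.248693725; dist=6371·c=7955.428 ≈ 7955.4 km; running total=30553.8 km
Leg 3 bearing: y=sinΔλ·cosφ2=0.13601825, x=cosφ1·sinφ2-sinφ1·cosφ2·cosΔλ=-0.93876925; θ=atan2(y, x)=171.7558° ≈ 171.8°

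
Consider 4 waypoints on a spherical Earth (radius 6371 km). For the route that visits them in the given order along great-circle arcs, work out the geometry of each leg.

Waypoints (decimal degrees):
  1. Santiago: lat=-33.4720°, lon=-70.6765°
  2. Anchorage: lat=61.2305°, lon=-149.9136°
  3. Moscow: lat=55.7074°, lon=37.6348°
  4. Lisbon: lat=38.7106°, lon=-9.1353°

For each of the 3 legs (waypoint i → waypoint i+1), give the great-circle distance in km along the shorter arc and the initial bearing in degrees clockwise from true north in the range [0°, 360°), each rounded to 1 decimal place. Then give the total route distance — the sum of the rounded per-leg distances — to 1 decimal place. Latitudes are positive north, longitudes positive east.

Leg 1: dist=12688.4 km, bearing=328.8°
Leg 2: dist=6995.4 km, bearing=355.2°
Leg 3: dist=3906.8 km, bearing=261.1°
Total: 23590.6 km

Leg 1: φ1=-0.5841966, φ2=1.0686738, Δφ=1.6528704, Δλ=-1.3829483 rad; a=sin²(Δφ/2)+cosφ1·cosφ2·sin²(Δλ/2)=0.7042389944; c=2·atan2(√a, √(1-a))=1.991582298; dist=6371·c=12688.371 ≈ 12688.4 km; running total=12688.4 km
Leg 1 bearing: y=sinΔλ·cosφ2=-0.47282050, x=cosφ1·sinφ2-sinφ1·cosφ2·cosΔλ=0.78076021; θ=atan2(y, x)=-31.1987° <0 so +360° → 328.8013° ≈ 328.8°
Leg 2: φ1=1.0686738, φ2=0.9722775, Δφ=-0.0963963, Δλ=3.2733371 rad; a=sin²(Δφ/2)+cosφ1·cosφ2·sin²(Δλ/2)=0.2723128110; c=2·atan2(√a, √(1-a))=1.098003650; dist=6371·c=6995.381 ≈ 6995.4 km; running total=19683.8 km
Leg 2 bearing: y=sinΔλ·cosφ2=-0.07401283, x=cosφ1·sinφ2-sinφ1·cosφ2·cosΔλ=0.88721828; θ=atan2(y, x)=-4.7686° <0 so +360° → 355.2314° ≈ 355.2°
Leg 3: φ1=0.9722775, φ2=0.6756274, Δφ=-0.2966501, Δλ=-0.8162922 rad; a=sin²(Δφ/2)+cosφ1·cosφ2·sin²(Δλ/2)=0.0910994063; c=2·atan2(√a, √(1-a))=0.613216440; dist=6371·c=3906.802 ≈ 3906.8 km; running total=23590.6 km
Leg 3 bearing: y=sinΔλ·cosφ2=-0.56854612, x=cosφ1·sinφ2-sinφ1·cosφ2·cosΔλ=-0.08919937; θ=atan2(y, x)=-98.9165° <0 so +360° → 261.0835° ≈ 261.1°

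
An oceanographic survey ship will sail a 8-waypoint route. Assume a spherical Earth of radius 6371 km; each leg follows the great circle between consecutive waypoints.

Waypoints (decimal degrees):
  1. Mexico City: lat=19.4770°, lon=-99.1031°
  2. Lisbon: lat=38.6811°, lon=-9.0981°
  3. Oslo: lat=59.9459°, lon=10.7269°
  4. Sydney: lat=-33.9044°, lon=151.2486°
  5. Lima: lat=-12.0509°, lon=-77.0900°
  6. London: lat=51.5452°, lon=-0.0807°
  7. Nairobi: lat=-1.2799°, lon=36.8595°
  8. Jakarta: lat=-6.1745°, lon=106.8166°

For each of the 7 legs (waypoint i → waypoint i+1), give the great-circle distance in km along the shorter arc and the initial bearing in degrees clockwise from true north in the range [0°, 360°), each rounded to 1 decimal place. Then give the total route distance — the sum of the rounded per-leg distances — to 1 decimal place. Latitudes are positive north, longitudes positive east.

Leg 1: dist=8670.5 km, bearing=53.0°
Leg 2: dist=2742.9 km, bearing=24.0°
Leg 3: dist=15954.2 km, bearing=62.5°
Leg 4: dist=12790.7 km, bearing=126.3°
Leg 5: dist=10178.2 km, bearing=37.3°
Leg 6: dist=6821.9 km, bearing=136.8°
Leg 7: dist=7776.6 km, bearing=96.1°
Total: 64935.0 km

Leg 1: φ1=0.3399378, φ2=0.6751126, Δφ=0.3351748, Δλ=1.5708836 rad; a=sin²(Δφ/2)+cosφ1·cosφ2·sin²(Δλ/2)=0.3958381976; c=2·atan2(√a, √(1-a))=1.360935681; dist=6371·c=8670.521 ≈ 8670.5 km; running total=8670.5 km
Leg 1 bearing: y=sinΔλ·cosφ2=0.78063661, x=cosφ1·sinφ2-sinφ1·cosφ2·cosΔλ=0.58924338; θ=atan2(y, x)=52.9536° ≈ 53.0°
Leg 2: φ1=0.6751126, φ2=1.0462533, Δφ=0.3711408, Δλ=0.3460115 rad; a=sin²(Δφ/2)+cosφ1·cosφ2·sin²(Δλ/2)=0.0456283241; c=2·atan2(√a, √(1-a))=0.430533184; dist=6371·c=2742.927 ≈ 2742.9 km; running total=11413.4 km
Leg 2 bearing: y=sinΔλ·cosφ2=0.16985147, x=cosφ1·sinφ2-sinφ1·cosφ2·cosΔλ=0.38122959; θ=atan2(y, x)=24.0147° ≈ 24.0°
Leg 3: φ1=1.0462533, φ2=-0.5917434, Δφ=-1.6379967, Δλ=2.4525663 rad; a=sin²(Δφ/2)+cosφ1·cosφ2·sin²(Δλ/2)=0.9018245720; c=2·atan2(√a, √(1-a))=2.504198351; dist=6371·c=15954.248 ≈ 15954.2 km; running total=27367.6 km
Leg 3 bearing: y=sinΔλ·cosφ2=0.52768290, x=cosφ1·sinφ2-sinφ1·cosφ2·cosΔλ=0.27513417; θ=atan2(y, x)=62.4624° ≈ 62.5°
Leg 4: φ1=-0.5917434, φ2=-0.2103279, Δφ=0.3814155, Δλ=-3.9852604 rad; a=sin²(Δφ/2)+cosφ1·cosφ2·sin²(Δλ/2)=0.7115427316; c=2·atan2(√a, √(1-a))=2.007644202; dist=6371·c=12790.701 ≈ 12790.7 km; running total=40158.3 km
Leg 4 bearing: y=sinΔλ·cosφ2=0.73062227, x=cosφ1·sinφ2-sinφ1·cosφ2·cosΔλ=-0.53590091; θ=atan2(y, x)=126.2595° ≈ 126.3°
Leg 5: φ1=-0.2103279, φ2=0.8996335, Δφ=1.1099613, Δλ=1.3440658 rad; a=sin²(Δφ/2)+cosφ1·cosφ2·sin²(Δλ/2)=0.5133893071; c=2·atan2(√a, √(1-a))=1.597578142; dist=6371·c=10178.170 ≈ 10178.2 km; running total=50336.5 km
Leg 5 bearing: y=sinΔλ·cosφ2=0.60598057, x=cosφ1·sinφ2-sinφ1·cosφ2·cosΔλ=0.79502859; θ=atan2(y, x)=37.3151° ≈ 37.3°
Leg 6: φ1=0.8996335, φ2=-0.0223385, Δφ=-0.9219719, Δλ=0.6447281 rad; a=sin²(Δφ/2)+cosφ1·cosφ2·sin²(Δλ/2)=0.2602781836; c=2·atan2(√a, √(1-a))=1.070775708; dist=6371·c=6821.912 ≈ 6821.9 km; running total=57158.4 km
Leg 6 bearing: y=sinΔλ·cosφ2=0.60083121, x=cosφ1·sinφ2-sinφ1·cosφ2·cosΔλ=-0.63963713; θ=atan2(y, x)=136.7918° ≈ 136.8°
Leg 7: φ1=-0.0223385, φ2=-0.1077654, Δφ=-0.0854269, Δλ=1.2209817 rad; a=sin²(Δφ/2)+cosφ1·cosφ2·sin²(Δλ/2)=0.3284735397; c=2·atan2(√a, √(1-a))=1.220631198; dist=6371·c=7776.641 ≈ 7776.6 km; running total=64935.0 km
Leg 7 bearing: y=sinΔλ·cosφ2=0.93398654, x=cosφ1·sinφ2-sinφ1·cosφ2·cosΔλ=-0.09991918; θ=atan2(y, x)=96.1064° ≈ 96.1°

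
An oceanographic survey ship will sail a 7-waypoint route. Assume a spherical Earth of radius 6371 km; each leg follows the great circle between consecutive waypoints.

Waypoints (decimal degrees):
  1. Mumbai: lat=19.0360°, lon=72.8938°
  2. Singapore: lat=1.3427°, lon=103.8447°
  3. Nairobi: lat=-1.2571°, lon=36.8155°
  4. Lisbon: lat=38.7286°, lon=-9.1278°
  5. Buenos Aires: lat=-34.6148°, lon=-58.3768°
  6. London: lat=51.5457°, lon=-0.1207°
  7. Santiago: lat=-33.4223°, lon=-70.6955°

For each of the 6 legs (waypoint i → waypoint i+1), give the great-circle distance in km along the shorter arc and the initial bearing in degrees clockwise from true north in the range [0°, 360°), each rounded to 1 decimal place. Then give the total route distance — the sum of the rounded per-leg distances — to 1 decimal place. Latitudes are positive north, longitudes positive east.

Leg 1: φ1=0.3322409, φ2=0.0234345, Δφ=-0.3088063, Δλ=0.5401951 rad; a=sin²(Δφ/2)+cosφ1·cosφ2·sin²(Δλ/2)=0.0909354040; c=2·atan2(√a, √(1-a))=0.612646262; dist=6371·c=3903.169 ≈ 3903.2 km; running total=3903.2 km
Leg 1 bearing: y=sinΔλ·cosφ2=0.51416212, x=cosφ1·sinφ2-sinφ1·cosφ2·cosΔλ=-0.25749164; θ=atan2(y, x)=116.6016° ≈ 116.6°
Leg 2: φ1=0.0234345, φ2=-0.0219405, Δφ=-0.0453751, Δλ=-1.1698802 rad; a=sin²(Δφ/2)+cosφ1·cosφ2·sin²(Δλ/2)=0.3052265916; c=2·atan2(√a, √(1-a))=1.170656837; dist=6371·c=7458.255 ≈ 7458.3 km; running total=11361.5 km
Leg 2 bearing: y=sinΔλ·cosφ2=-0.92048227, x=cosφ1·sinφ2-sinφ1·cosφ2·cosΔλ=-0.03107532; θ=atan2(y, x)=-91.9336° <0 so +360° → 268.0664° ≈ 268.1°
Leg 3: φ1=-0.0219405, φ2=0.6759416, Δφ=0.6978821, Δλ=-0.8018619 rad; a=sin²(Δφ/2)+cosφ1·cosφ2·sin²(Δλ/2)=0.2356927255; c=2·atan2(√a, √(1-a))=1.013828720; dist=6371·c=6459.103 ≈ 6459.1 km; running total=17820.6 km
Leg 3 bearing: y=sinΔλ·cosφ2=-0.56063352, x=cosφ1·sinφ2-sinφ1·cosφ2·cosΔλ=0.63738270; θ=atan2(y, x)=-41.3344° <0 so +360° → 318.6656° ≈ 318.7°
Leg 4: φ1=0.6759416, φ2=-0.6041422, Δφ=-1.2800838, Δλ=-0.8595572 rad; a=sin²(Δφ/2)+cosφ1·cosφ2·sin²(Δλ/2)=0.4681474923; c=2·atan2(√a, √(1-a))=1.507048143; dist=6371·c=9601.404 ≈ 9601.4 km; running total=27422.0 km
Leg 4 bearing: y=sinΔλ·cosφ2=-0.62345877, x=cosφ1·sinφ2-sinφ1·cosφ2·cosΔλ=-0.77925659; θ=atan2(y, x)=-141.3378° <0 so +360° → 218.6622° ≈ 218.7°
Leg 5: φ1=-0.6041422, φ2=0.8996422, Δφ=1.5037844, Δλ=1.0167608 rad; a=sin²(Δφ/2)+cosφ1·cosφ2·sin²(Δλ/2)=0.5877863228; c=2·atan2(√a, √(1-a))=1.747283746; dist=6371·c=11131.945 ≈ 11131.9 km; running total=38553.9 km
Leg 5 bearing: y=sinΔλ·cosφ2=0.52886057, x=cosφ1·sinφ2-sinφ1·cosφ2·cosΔλ=0.83034977; θ=atan2(y, x)=32.4936° ≈ 32.5°
Leg 6: φ1=0.8996422, φ2=-0.5833292, Δφ=-1.4829714, Δλ=-1.2317626 rad; a=sin²(Δφ/2)+cosφ1·cosφ2·sin²(Δλ/2)=0.6293573185; c=2·atan2(√a, √(1-a))=1.832487625; dist=6371·c=11674.779 ≈ 11674.8 km; running total=50228.7 km
Leg 6 bearing: y=sinΔλ·cosφ2=-0.78712326, x=cosφ1·sinφ2-sinφ1·cosφ2·cosΔλ=-0.55991401; θ=atan2(y, x)=-125.4258° <0 so +360° → 234.5742° ≈ 234.6°

Leg 1: dist=3903.2 km, bearing=116.6°
Leg 2: dist=7458.3 km, bearing=268.1°
Leg 3: dist=6459.1 km, bearing=318.7°
Leg 4: dist=9601.4 km, bearing=218.7°
Leg 5: dist=11131.9 km, bearing=32.5°
Leg 6: dist=11674.8 km, bearing=234.6°
Total: 50228.7 km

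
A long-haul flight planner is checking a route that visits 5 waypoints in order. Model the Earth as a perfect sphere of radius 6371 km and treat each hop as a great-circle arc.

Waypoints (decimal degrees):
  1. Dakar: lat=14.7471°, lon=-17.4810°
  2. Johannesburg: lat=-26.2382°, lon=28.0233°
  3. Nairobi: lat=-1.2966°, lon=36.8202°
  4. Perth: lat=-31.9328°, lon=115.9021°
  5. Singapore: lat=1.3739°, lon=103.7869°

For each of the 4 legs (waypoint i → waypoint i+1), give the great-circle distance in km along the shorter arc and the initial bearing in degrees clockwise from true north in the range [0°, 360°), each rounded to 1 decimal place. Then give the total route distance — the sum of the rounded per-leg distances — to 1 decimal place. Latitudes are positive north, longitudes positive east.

Leg 1: φ1=0.2573855, φ2=-0.4579430, Δφ=-0.7153284, Δλ=0.7941999 rad; a=sin²(Δφ/2)+cosφ1·cosφ2·sin²(Δλ/2)=0.2523024385; c=2·atan2(√a, √(1-a))=1.052506693; dist=6371·c=6705.520 ≈ 6705.5 km; running total=6705.5 km
Leg 1 bearing: y=sinΔλ·cosφ2=0.63980702, x=cosφ1·sinφ2-sinφ1·cosφ2·cosΔλ=-0.58756331; θ=atan2(y, x)=132.5626° ≈ 132.6°
Leg 2: φ1=-0.4579430, φ2=-0.0226299, Δφ=0.4353130, Δλ=0.1535349 rad; a=sin²(Δφ/2)+cosφ1·cosφ2·sin²(Δλ/2)=0.0519052559; c=2·atan2(√a, √(1-a))=0.459691330; dist=6371·c=2928.693 ≈ 2928.7 km; running total=9634.2 km
Leg 2 bearing: y=sinΔλ·cosφ2=0.15289321, x=cosφ1·sinφ2-sinφ1·cosφ2·cosΔλ=0.41649498; θ=atan2(y, x)=20.1579° ≈ 20.2°
Leg 3: φ1=-0.0226299, φ2=-0.5573325, Δφ=-0.5347026, Δλ=1.3802395 rad; a=sin²(Δφ/2)+cosφ1·cosφ2·sin²(Δλ/2)=0.4136649774; c=2·atan2(√a, √(1-a))=1.397256537; dist=6371·c=8901.921 ≈ 8901.9 km; running total=18536.1 km
Leg 3 bearing: y=sinΔλ·cosφ2=0.83330721, x=cosφ1·sinφ2-sinφ1·cosφ2·cosΔλ=-0.52515154; θ=atan2(y, x)=122.2192° ≈ 122.2°
Leg 4: φ1=-0.5573325, φ2=0.0239791, Δφ=0.5813116, Δλ=-0.2114501 rad; a=sin²(Δφ/2)+cosφ1·cosφ2·sin²(Δλ/2)=0.0915766570; c=2·atan2(√a, √(1-a))=0.614873048; dist=6371·c=3917.356 ≈ 3917.4 km; running total=22453.5 km
Leg 4 bearing: y=sinΔλ·cosφ2=-0.20981762, x=cosφ1·sinφ2-sinφ1·cosφ2·cosΔλ=0.53734352; θ=atan2(y, x)=-21.3293° <0 so +360° → 338.6707° ≈ 338.7°

Leg 1: dist=6705.5 km, bearing=132.6°
Leg 2: dist=2928.7 km, bearing=20.2°
Leg 3: dist=8901.9 km, bearing=122.2°
Leg 4: dist=3917.4 km, bearing=338.7°
Total: 22453.5 km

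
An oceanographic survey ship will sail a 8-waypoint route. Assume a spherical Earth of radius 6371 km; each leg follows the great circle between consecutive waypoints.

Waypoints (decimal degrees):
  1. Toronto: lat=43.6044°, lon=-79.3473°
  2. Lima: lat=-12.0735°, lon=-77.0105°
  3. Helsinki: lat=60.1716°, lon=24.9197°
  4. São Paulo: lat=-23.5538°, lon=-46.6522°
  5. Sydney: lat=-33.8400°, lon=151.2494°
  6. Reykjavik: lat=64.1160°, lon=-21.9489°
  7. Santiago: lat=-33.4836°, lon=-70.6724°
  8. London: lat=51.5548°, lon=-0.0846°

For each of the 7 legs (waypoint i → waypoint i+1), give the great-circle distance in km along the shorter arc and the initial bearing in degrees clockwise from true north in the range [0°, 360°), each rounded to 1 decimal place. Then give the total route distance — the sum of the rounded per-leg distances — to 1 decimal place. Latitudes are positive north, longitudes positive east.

Leg 1: dist=6195.6 km, bearing=177.2°
Leg 2: dist=11828.9 km, bearing=30.5°
Leg 3: dist=11306.9 km, bearing=242.6°
Leg 4: dist=13358.1 km, bearing=197.2°
Leg 5: dist=16616.4 km, bearing=354.2°
Leg 6: dist=11657.9 km, bearing=220.4°
Leg 7: dist=11681.5 km, bearing=37.4°
Total: 82645.3 km

Leg 1: φ1=0.7610403, φ2=-0.2107223, Δφ=-0.9717627, Δλ=0.0407849 rad; a=sin²(Δφ/2)+cosφ1·cosφ2·sin²(Δλ/2)=0.2183721000; c=2·atan2(√a, √(1-a))=0.972475496; dist=6371·c=6195.641 ≈ 6195.6 km; running total=6195.6 km
Leg 1 bearing: y=sinΔλ·cosφ2=0.03987164, x=cosφ1·sinφ2-sinφ1·cosφ2·cosΔλ=-0.82532003; θ=atan2(y, x)=177.2342° ≈ 177.2°
Leg 2: φ1=-0.2107223, φ2=1.0501925, Δφ=1.2609149, Δλ=1.7790176 rad; a=sin²(Δφ/2)+cosφ1·cosφ2·sin²(Δλ/2)=0.6410023108; c=2·atan2(√a, √(1-a))=1.856679221; dist=6371·c=11828.903 ≈ 11828.9 km; running total=18024.5 km
Leg 2 bearing: y=sinΔλ·cosφ2=0.48666018, x=cosφ1·sinφ2-sinφ1·cosφ2·cosΔλ=0.82682239; θ=atan2(y, x)=30.4807° ≈ 30.5°
Leg 3: φ1=1.0501925, φ2=-0.4110914, Δφ=-1.4612839, Δλ=-1.2491653 rad; a=sin²(Δφ/2)+cosφ1·cosφ2·sin²(Δλ/2)=0.6012664194; c=2·atan2(√a, √(1-a))=1.774740001; dist=6371·c=11306.869 ≈ 11306.9 km; running total=29331.4 km
Leg 3 bearing: y=sinΔλ·cosφ2=-0.86967863, x=cosφ1·sinφ2-sinφ1·cosφ2·cosΔλ=-0.45015500; θ=atan2(y, x)=-117.3666° <0 so +360° → 242.6334° ≈ 242.6°
Leg 4: φ1=-0.4110914, φ2=-0.5906194, Δφ=-0.1795281, Δλ=3.4540345 rad; a=sin²(Δφ/2)+cosφ1·cosφ2·sin²(Δλ/2)=0.7509998147; c=2·atan2(√a, √(1-a))=2.096705619; dist=6371·c=13358.111 ≈ 13358.1 km; running total=42689.5 km
Leg 4 bearing: y=sinΔλ·cosφ2=-0.25531122, x=cosφ1·sinφ2-sinφ1·cosφ2·cosΔλ=-0.82632473; θ=atan2(y, x)=-162.8303° <0 so +360° → 197.1697° ≈ 197.2°
Leg 5: φ1=-0.5906194, φ2=1.1190353, Δφ=1.7096547, Δλ=-3.0228806 rad; a=sin²(Δφ/2)+cosφ1·cosφ2·sin²(Δλ/2)=0.9305274252; c=2·atan2(√a, √(1-a))=2.608136757; dist=6371·c=16616.439 ≈ 16616.4 km; running total=59305.9 km
Leg 5 bearing: y=sinΔλ·cosφ2=-0.05170218, x=cosφ1·sinφ2-sinφ1·cosφ2·cosΔλ=0.50587689; θ=atan2(y, x)=-5.8355° <0 so +360° → 354.1645° ≈ 354.2°
Leg 6: φ1=1.1190353, φ2=-0.5843991, Δφ=-1.7034344, Δλ=-0.8503855 rad; a=sin²(Δφ/2)+cosφ1·cosφ2·sin²(Δλ/2)=0.6280779254; c=2·atan2(√a, √(1-a))=1.829839587; dist=6371·c=11657.908 ≈ 11657.9 km; running total=70963.8 km
Leg 6 bearing: y=sinΔλ·cosφ2=-0.62681289, x=cosφ1·sinφ2-sinφ1·cosφ2·cosΔλ=-0.73585989; θ=atan2(y, x)=-139.5753° <0 so +360° → 220.4247° ≈ 220.4°
Leg 7: φ1=-0.5843991, φ2=0.8998010, Δφ=1.4842001, Δλ=1.2319895 rad; a=sin²(Δφ/2)+cosφ1·cosφ2·sin²(Δλ/2)=0.6298678061; c=2·atan2(√a, √(1-a))=1.833544736; dist=6371·c=11681.514 ≈ 11681.5 km; running total=82645.3 km
Leg 7 bearing: y=sinΔλ·cosφ2=0.58641963, x=cosφ1·sinφ2-sinφ1·cosφ2·cosΔλ=0.76723492; θ=atan2(y, x)=37.3917° ≈ 37.4°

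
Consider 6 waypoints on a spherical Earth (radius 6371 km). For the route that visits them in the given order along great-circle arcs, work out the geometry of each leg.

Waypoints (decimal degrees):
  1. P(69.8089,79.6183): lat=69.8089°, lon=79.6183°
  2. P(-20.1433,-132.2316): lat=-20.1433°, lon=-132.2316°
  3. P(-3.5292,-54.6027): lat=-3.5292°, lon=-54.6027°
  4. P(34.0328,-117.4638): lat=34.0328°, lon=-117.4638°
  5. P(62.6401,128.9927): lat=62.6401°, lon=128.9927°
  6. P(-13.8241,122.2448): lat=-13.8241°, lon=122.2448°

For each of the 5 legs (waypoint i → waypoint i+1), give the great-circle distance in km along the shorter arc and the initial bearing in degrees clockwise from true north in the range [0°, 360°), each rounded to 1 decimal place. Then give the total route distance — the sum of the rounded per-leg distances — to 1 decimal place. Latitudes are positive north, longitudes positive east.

Leg 1: dist=14095.0 km, bearing=38.2°
Leg 2: dist=8581.6 km, bearing=89.1°
Leg 3: dist=7778.0 km, bearing=308.3°
Leg 4: dist=7763.9 km, bearing=333.3°
Leg 5: dist=8522.7 km, bearing=186.7°
Total: 46741.2 km

Leg 1: φ1=1.2183952, φ2=-0.3515669, Δφ=-1.5699621, Δλ=-3.6974783 rad; a=sin²(Δφ/2)+cosφ1·cosφ2·sin²(Δλ/2)=0.7992289181; c=2·atan2(√a, √(1-a))=2.212371121; dist=6371·c=14095.016 ≈ 14095.0 km; running total=14095.0 km
Leg 1 bearing: y=sinΔλ·cosφ2=0.49541889, x=cosφ1·sinφ2-sinφ1·cosφ2·cosΔλ=0.62960968; θ=atan2(y, x)=38.1980° ≈ 38.2°
Leg 2: φ1=-0.3515669, φ2=-0.0615962, Δφ=0.2899707, Δλ=1.3548799 rad; a=sin²(Δφ/2)+cosφ1·cosφ2·sin²(Δλ/2)=0.3890223374; c=2·atan2(√a, √(1-a))=1.346976968; dist=6371·c=8581.590 ≈ 8581.6 km; running total=22676.6 km
Leg 2 bearing: y=sinΔλ·cosφ2=0.97492806, x=cosφ1·sinφ2-sinφ1·cosφ2·cosΔλ=0.01584665; θ=atan2(y, x)=89.0688° ≈ 89.1°
Leg 3: φ1=-0.0615962, φ2=0.5939844, Δφ=0.6555806, Δλ=-1.0971332 rad; a=sin²(Δφ/2)+cosφ1·cosφ2·sin²(Δλ/2)=0.3285748604; c=2·atan2(√a, √(1-a))=1.220846922; dist=6371·c=7778.016 ≈ 7778.0 km; running total=30454.6 km
Leg 3 bearing: y=sinΔλ·cosφ2=-0.73747829, x=cosφ1·sinφ2-sinφ1·cosφ2·cosΔλ=0.58187581; θ=atan2(y, x)=-51.7263° <0 so +360° → 308.2737° ≈ 308.3°
Leg 4: φ1=0.5939844, φ2=1.0932760, Δφ=0.4992916, Δλ=4.3014774 rad; a=sin²(Δφ/2)+cosφ1·cosφ2·sin²(Δλ/2)=0.3275357135; c=2·atan2(√a, √(1-a))=1.218633640; dist=6371·c=7763.915 ≈ 7763.9 km; running total=38218.5 km
Leg 4 bearing: y=sinΔλ·cosφ2=-0.42132167, x=cosφ1·sinφ2-sinφ1·cosφ2·cosΔλ=0.83875642; θ=atan2(y, x)=-26.6712° <0 so +360° → 333.3288° ≈ 333.3°
Leg 5: φ1=1.0932760, φ2=-0.2412761, Δφ=-1.3345520, Δλ=-0.1177731 rad; a=sin²(Δφ/2)+cosφ1·cosφ2·sin²(Δλ/2)=0.3845192542; c=2·atan2(√a, √(1-a))=1.337730550; dist=6371·c=8522.681 ≈ 8522.7 km; running total=46741.2 km
Leg 5 bearing: y=sinΔλ·cosφ2=-0.11409745, x=cosφ1·sinφ2-sinφ1·cosφ2·cosΔλ=-0.96624974; θ=atan2(y, x)=-173.2655° <0 so +360° → 186.7345° ≈ 186.7°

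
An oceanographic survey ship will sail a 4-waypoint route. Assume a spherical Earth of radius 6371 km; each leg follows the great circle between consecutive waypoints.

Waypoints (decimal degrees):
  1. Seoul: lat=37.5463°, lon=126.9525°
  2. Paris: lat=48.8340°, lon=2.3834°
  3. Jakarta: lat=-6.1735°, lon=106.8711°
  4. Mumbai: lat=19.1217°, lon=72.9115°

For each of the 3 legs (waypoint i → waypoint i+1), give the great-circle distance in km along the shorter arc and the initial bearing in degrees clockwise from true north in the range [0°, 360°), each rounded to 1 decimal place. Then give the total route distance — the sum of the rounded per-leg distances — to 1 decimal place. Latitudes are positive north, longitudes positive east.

Leg 1: φ1=0.6553066, φ2=0.8523141, Δφ=0.1970075, Δλ=-2.1741409 rad; a=sin²(Δφ/2)+cosφ1·cosφ2·sin²(Δλ/2)=0.4186808373; c=2·atan2(√a, √(1-a))=1.407432333; dist=6371·c=8966.751 ≈ 8966.8 km; running total=8966.8 km
Leg 1 bearing: y=sinΔλ·cosφ2=-0.54202513, x=cosφ1·sinφ2-sinφ1·cosφ2·cosΔλ=0.82447409; θ=atan2(y, x)=-33.3217° <0 so +360° → 326.6783° ≈ 326.7°
Leg 2: φ1=0.8523141, φ2=-0.1077479, Δφ=-0.9600620, Δλ=1.8236544 rad; a=sin²(Δφ/2)+cosφ1·cosφ2·sin²(Δλ/2)=0.6223377158; c=2·atan2(√a, √(1-a))=1.817981262; dist=6371·c=11582.359 ≈ 11582.4 km; running total=20549.2 km
Leg 2 bearing: y=sinΔλ·cosφ2=0.96258658, x=cosφ1·sinφ2-sinφ1·cosφ2·cosΔλ=0.11645172; θ=atan2(y, x)=83.1020° ≈ 83.1°
Leg 3: φ1=-0.1077479, φ2=0.3337366, Δφ=0.4414845, Δλ=-0.5927068 rad; a=sin²(Δφ/2)+cosφ1·cosφ2·sin²(Δλ/2)=0.1280521432; c=2·atan2(√a, √(1-a))=0.731915401; dist=6371·c=4663.033 ≈ 4663.0 km; running total=25212.2 km
Leg 3 bearing: y=sinΔλ·cosφ2=-0.52778694, x=cosφ1·sinφ2-sinφ1·cosφ2·cosΔλ=0.40995135; θ=atan2(y, x)=-52.1622° <0 so +360° → 307.8378° ≈ 307.8°

Leg 1: dist=8966.8 km, bearing=326.7°
Leg 2: dist=11582.4 km, bearing=83.1°
Leg 3: dist=4663.0 km, bearing=307.8°
Total: 25212.2 km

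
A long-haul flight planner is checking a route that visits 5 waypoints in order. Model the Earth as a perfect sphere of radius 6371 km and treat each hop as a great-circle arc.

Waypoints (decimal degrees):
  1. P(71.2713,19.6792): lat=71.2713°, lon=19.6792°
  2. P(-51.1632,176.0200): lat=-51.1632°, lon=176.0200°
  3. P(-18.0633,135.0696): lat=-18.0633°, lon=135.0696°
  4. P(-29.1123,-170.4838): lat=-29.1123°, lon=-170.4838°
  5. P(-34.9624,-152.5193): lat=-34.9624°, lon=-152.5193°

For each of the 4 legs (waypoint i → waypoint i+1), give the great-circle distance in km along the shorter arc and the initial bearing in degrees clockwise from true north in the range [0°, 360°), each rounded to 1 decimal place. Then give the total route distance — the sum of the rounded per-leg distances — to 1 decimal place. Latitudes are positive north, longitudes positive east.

Leg 1: dist=17484.1 km, bearing=40.6°
Leg 2: dist=5140.1 km, bearing=300.4°
Leg 3: dist=5634.0 km, bearing=113.2°
Leg 4: dist=1810.7 km, bearing=115.6°
Total: 30068.9 km

Leg 1: φ1=1.2439188, φ2=-0.8929663, Δφ=-2.1368851, Δλ=2.7286617 rad; a=sin²(Δφ/2)+cosφ1·cosφ2·sin²(Δλ/2)=0.9610607315; c=2·atan2(√a, √(1-a))=2.744324697; dist=6371·c=17484.093 ≈ 17484.1 km; running total=17484.1 km
Leg 1 bearing: y=sinΔλ·cosφ2=0.25165419, x=cosφ1·sinφ2-sinφ1·cosφ2·cosΔλ=0.29387442; θ=atan2(y, x)=40.5745° ≈ 40.6°
Leg 2: φ1=-0.8929663, φ2=-0.3152641, Δφ=0.5777022, Δλ=-0.7147193 rad; a=sin²(Δφ/2)+cosφ1·cosφ2·sin²(Δλ/2)=0.1540916676; c=2·atan2(√a, √(1-a))=0.806794395; dist=6371·c=5140.087 ≈ 5140.1 km; running total=22624.2 km
Leg 2 bearing: y=sinΔλ·cosφ2=-0.62310348, x=cosφ1·sinφ2-sinφ1·cosφ2·cosΔλ=0.36487224; θ=atan2(y, x)=-59.6479° <0 so +360° → 300.3521° ≈ 300.4°
Leg 3: φ1=-0.3152641, φ2=-0.5081055, Δφ=-0.1928414, Δλ=-5.3329129 rad; a=sin²(Δφ/2)+cosφ1·cosφ2·sin²(Δλ/2)=0.1830890484; c=2·atan2(√a, √(1-a))=0.884311873; dist=6371·c=5633.951 ≈ 5634.0 km; running total=28258.2 km
Leg 3 bearing: y=sinΔλ·cosφ2=0.71079336, x=cosφ1·sinφ2-sinφ1·cosφ2·cosΔλ=-0.30502885; θ=atan2(y, x)=113.2260° ≈ 113.2°
Leg 4: φ1=-0.5081055, φ2=-0.6102090, Δφ=-0.1021035, Δλ=0.3135397 rad; a=sin²(Δφ/2)+cosφ1·cosφ2·sin²(Δλ/2)=0.0200571957; c=2·atan2(√a, √(1-a))=0.284202364; dist=6371·c=1810.653 ≈ 1810.7 km; running total=30068.9 km
Leg 4 bearing: y=sinΔλ·cosφ2=0.25276519, x=cosφ1·sinφ2-sinφ1·cosφ2·cosΔλ=-0.12136464; θ=atan2(y, x)=115.6479° ≈ 115.6°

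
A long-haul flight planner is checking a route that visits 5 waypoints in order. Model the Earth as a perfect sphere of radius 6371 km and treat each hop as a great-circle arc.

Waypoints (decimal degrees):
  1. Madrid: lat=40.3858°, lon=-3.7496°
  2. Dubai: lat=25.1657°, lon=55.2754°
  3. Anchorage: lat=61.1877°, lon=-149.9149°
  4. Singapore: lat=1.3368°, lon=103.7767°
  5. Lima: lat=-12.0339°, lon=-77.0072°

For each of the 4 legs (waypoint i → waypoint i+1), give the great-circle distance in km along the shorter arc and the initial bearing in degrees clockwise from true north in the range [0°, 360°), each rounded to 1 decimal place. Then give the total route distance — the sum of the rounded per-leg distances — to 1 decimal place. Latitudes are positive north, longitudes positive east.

Leg 1: dist=5662.6 km, bearing=88.4°
Leg 2: dist=10148.5 km, bearing=11.8°
Leg 3: dist=10740.9 km, bearing=285.0°
Leg 4: dist=18822.5 km, bearing=175.9°
Total: 45374.5 km

Leg 1: φ1=0.7048652, φ2=0.4392243, Δφ=-0.2656409, Δλ=1.0301806 rad; a=sin²(Δφ/2)+cosφ1·cosφ2·sin²(Δλ/2)=0.1848330392; c=2·atan2(√a, √(1-a))=0.888813059; dist=6371·c=5662.628 ≈ 5662.6 km; running total=5662.6 km
Leg 1 bearing: y=sinΔλ·cosφ2=0.77600983, x=cosφ1·sinφ2-sinφ1·cosφ2·cosΔλ=0.02208821; θ=atan2(y, x)=88.3696° ≈ 88.4°
Leg 2: φ1=0.4392243, φ2=1.0679268, Δφ=0.6287025, Δλ=-3.5812463 rad; a=sin²(Δφ/2)+cosφ1·cosφ2·sin²(Δλ/2)=0.5110597628; c=2·atan2(√a, √(1-a))=1.592917656; dist=6371·c=10148.478 ≈ 10148.5 km; running total=15811.1 km
Leg 2 bearing: y=sinΔλ·cosφ2=0.20512700, x=cosφ1·sinφ2-sinφ1·cosφ2·cosΔλ=0.97848538; θ=atan2(y, x)=11.8399° ≈ 11.8°
Leg 3: φ1=1.0679268, φ2=0.0233316, Δφ=-1.0445953, Δλ=4.4277537 rad; a=sin²(Δφ/2)+cosφ1·cosφ2·sin²(Δλ/2)=0.5574273306; c=2·atan2(√a, √(1-a))=1.685905018; dist=6371·c=10740.901 ≈ 10740.9 km; running total=26552.0 km
Leg 3 bearing: y=sinΔλ·cosφ2=-0.95950292, x=cosφ1·sinφ2-sinφ1·cosφ2·cosΔλ=0.25722084; θ=atan2(y, x)=-74.9932° <0 so +360° → 285.0068° ≈ 285.0°
Leg 4: φ1=0.0233316, φ2=-0.2100312, Δφ=-0.2333627, Δλ=-3.1552743 rad; a=sin²(Δφ/2)+cosφ1·cosφ2·sin²(Δλ/2)=0.9912653411; c=2·atan2(√a, √(1-a))=2.954400673; dist=6371·c=18822.487 ≈ 18822.5 km; running total=45374.5 km
Leg 4 bearing: y=sinΔλ·cosφ2=0.01338056, x=cosφ1·sinφ2-sinφ1·cosφ2·cosΔλ=-0.18561902; θ=atan2(y, x)=175.8769° ≈ 175.9°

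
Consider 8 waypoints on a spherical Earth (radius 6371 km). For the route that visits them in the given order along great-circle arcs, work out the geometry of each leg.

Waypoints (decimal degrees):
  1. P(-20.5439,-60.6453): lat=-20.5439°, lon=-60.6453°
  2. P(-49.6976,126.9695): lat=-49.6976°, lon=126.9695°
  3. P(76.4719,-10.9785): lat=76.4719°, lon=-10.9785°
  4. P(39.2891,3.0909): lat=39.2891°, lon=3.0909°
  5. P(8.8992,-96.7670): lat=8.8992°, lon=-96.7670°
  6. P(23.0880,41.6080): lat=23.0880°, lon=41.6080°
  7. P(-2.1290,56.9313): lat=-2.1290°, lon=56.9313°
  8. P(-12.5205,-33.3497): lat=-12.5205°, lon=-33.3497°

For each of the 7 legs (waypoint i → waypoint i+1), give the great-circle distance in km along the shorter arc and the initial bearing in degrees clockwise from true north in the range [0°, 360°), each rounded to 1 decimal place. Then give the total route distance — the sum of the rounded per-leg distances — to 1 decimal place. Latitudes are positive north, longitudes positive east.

Leg 1: φ1=-0.3585587, φ2=-0.8673868, Δφ=-0.5088281, Δλ=3.2744960 rad; a=sin²(Δφ/2)+cosφ1·cosφ2·sin²(Δλ/2)=0.6663575013; c=2·atan2(√a, √(1-a))=1.909977473; dist=6371·c=12168.466 ≈ 12168.5 km; running total=12168.5 km
Leg 1 bearing: y=sinΔλ·cosφ2=-0.08571192, x=cosφ1·sinφ2-sinφ1·cosφ2·cosΔλ=-0.93912416; θ=atan2(y, x)=-174.7852° <0 so +360° → 185.2148° ≈ 185.2°
Leg 2: φ1=-0.8673868, φ2=1.3346864, Δφ=2.2020732, Δλ=-2.4076468 rad; a=sin²(Δφ/2)+cosφ1·cosφ2·sin²(Δλ/2)=0.9269161574; c=2·atan2(√a, √(1-a))=2.594099839; dist=6371·c=16527.010 ≈ 16527.0 km; running total=28695.5 km
Leg 2 bearing: y=sinΔλ·cosφ2=-0.15668222, x=cosφ1·sinφ2-sinφ1·cosφ2·cosΔλ=0.49640816; θ=atan2(y, x)=-17.5174° <0 so +360° → 342.4826° ≈ 342.5°
Leg 3: φ1=1.3346864, φ2=0.6857242, Δφ=-0.6489623, Δλ=0.2455574 rad; a=sin²(Δφ/2)+cosφ1·cosφ2·sin²(Δλ/2)=0.1043598290; c=2·atan2(√a, √(1-a))=0.657896226; dist=6371·c=4191.457 ≈ 4191.5 km; running total=32887.0 km
Leg 3 bearing: y=sinΔλ·cosφ2=0.18814752, x=cosφ1·sinφ2-sinφ1·cosφ2·cosΔλ=-0.58178684; θ=atan2(y, x)=162.0790° ≈ 162.1°
Leg 4: φ1=0.6857242, φ2=0.1553203, Δφ=-0.5304038, Δλ=-1.7428491 rad; a=sin²(Δφ/2)+cosφ1·cosφ2·sin²(Δλ/2)=0.5164759561; c=2·atan2(√a, √(1-a))=1.603754205; dist=6371·c=10217.518 ≈ 10217.5 km; running total=43104.5 km
Leg 4 bearing: y=sinΔλ·cosφ2=-0.97337515, x=cosφ1·sinφ2-sinφ1·cosφ2·cosΔλ=0.22683691; θ=atan2(y, x)=-76.8818° <0 so +360° → 283.1182° ≈ 283.1°
Leg 5: φ1=0.1553203, φ2=0.4029616, Δφ=0.2476413, Δλ=2.4150994 rad; a=sin²(Δφ/2)+cosφ1·cosφ2·sin²(Δλ/2)=0.8093472426; c=2·atan2(√a, √(1-a))=2.237876201; dist=6371·c=14257.509 ≈ 14257.5 km; running total=57362.0 km
Leg 5 bearing: y=sinΔλ·cosφ2=0.61104824, x=cosφ1·sinφ2-sinφ1·cosφ2·cosΔλ=0.49379873; θ=atan2(y, x)=51.0577° ≈ 51.1°
Leg 6: φ1=0.4029616, φ2=-0.0371581, Δφ=-0.4401197, Δλ=0.2674420 rad; a=sin²(Δφ/2)+cosφ1·cosφ2·sin²(Δλ/2)=0.0639896451; c=2·atan2(√a, √(1-a))=0.511480695; dist=6371·c=3258.644 ≈ 3258.6 km; running total=60620.6 km
Leg 6 bearing: y=sinΔλ·cosφ2=0.26408286, x=cosφ1·sinφ2-sinφ1·cosφ2·cosΔλ=-0.41211664; θ=atan2(y, x)=147.3484° ≈ 147.3°
Leg 7: φ1=-0.0371581, φ2=-0.2185239, Δφ=-0.1813659, Δλ=-1.5757007 rad; a=sin²(Δφ/2)+cosφ1·cosφ2·sin²(Δλ/2)=0.4983654080; c=2·atan2(√a, √(1-a))=1.567527137; dist=6371·c=9986.715 ≈ 9986.7 km; running total=70607.3 km
Leg 7 bearing: y=sinΔλ·cosφ2=-0.97620676, x=cosφ1·sinφ2-sinφ1·cosφ2·cosΔλ=-0.21681713; θ=atan2(y, x)=-102.5222° <0 so +360° → 257.4778° ≈ 257.5°

Leg 1: dist=12168.5 km, bearing=185.2°
Leg 2: dist=16527.0 km, bearing=342.5°
Leg 3: dist=4191.5 km, bearing=162.1°
Leg 4: dist=10217.5 km, bearing=283.1°
Leg 5: dist=14257.5 km, bearing=51.1°
Leg 6: dist=3258.6 km, bearing=147.3°
Leg 7: dist=9986.7 km, bearing=257.5°
Total: 70607.3 km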